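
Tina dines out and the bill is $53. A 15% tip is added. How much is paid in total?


Calculate the tip:
15% of $53 = $7.95
Add tip to meal cost:
$53 + $7.95 = $60.95

$60.95


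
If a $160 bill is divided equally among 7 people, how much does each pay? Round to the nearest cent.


Total bill: $160
Number of people: 7
Each pays: $160 / 7 = $22.8571... ≈ $22.86

$22.86


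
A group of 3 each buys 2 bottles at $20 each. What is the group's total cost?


Cost per person:
2 x $20 = $40
Group total:
3 x $40 = $120

$120


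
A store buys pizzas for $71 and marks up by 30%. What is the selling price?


Calculate the markup amount:
30% of $71 = $21.30
Add to cost:
$71 + $21.30 = $92.30

$92.30


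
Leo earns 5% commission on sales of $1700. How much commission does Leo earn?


Convert rate to decimal:
5% = 0.05
Multiply by sales:
$1700 x 0.05 = $85

$85


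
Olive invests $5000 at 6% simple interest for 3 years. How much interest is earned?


Use the formula I = P x R x T / 100
P x R x T = 5000 x 6 x 3 = 90000
I = 90000 / 100 = $900

$900


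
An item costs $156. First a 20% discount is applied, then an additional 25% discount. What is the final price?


First discount:
20% of $156 = $31.20
Price after first discount:
$156 - $31.20 = $124.80
Second discount:
25% of $124.80 = $31.20
Final price:
$124.80 - $31.20 = $93.60

$93.60


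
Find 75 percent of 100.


Convert percentage to decimal:
75% = 0.75
Multiply:
100 x 0.75 = 75

75


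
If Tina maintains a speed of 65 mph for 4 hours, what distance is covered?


Use the formula: distance = speed x time
Speed = 65 mph, Time = 4 hours
65 x 4 = 260 miles

260 miles


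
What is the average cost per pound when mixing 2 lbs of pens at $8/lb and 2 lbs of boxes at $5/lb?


Cost of pens:
2 x $8 = $16
Cost of boxes:
2 x $5 = $10
Total cost: $16 + $10 = $26
Total weight: 4 lbs
Average: $26 / 4 = $6.50/lb

$6.50/lb


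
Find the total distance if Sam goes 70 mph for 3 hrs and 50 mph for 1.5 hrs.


Leg 1 distance:
70 x 3 = 210 miles
Leg 2 distance:
50 x 1.5 = 75 miles
Total distance:
210 + 75 = 285 miles

285 miles


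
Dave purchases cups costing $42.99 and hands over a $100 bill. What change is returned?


Start with the amount paid:
$100
Subtract the price:
$100 - $42.99 = $57.01

$57.01


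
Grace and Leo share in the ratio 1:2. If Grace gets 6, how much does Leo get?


Find the multiplier:
6 / 1 = 6
Apply to Leo's share:
2 x 6 = 12

12


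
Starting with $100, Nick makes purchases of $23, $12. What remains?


Add up expenses:
$23 + $12 = $35
Subtract from budget:
$100 - $35 = $65

$65


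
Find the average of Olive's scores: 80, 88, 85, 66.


Add the scores:
80 + 88 + 85 + 66 = 319
Divide by the number of tests:
319 / 4 = 79.75

79.75


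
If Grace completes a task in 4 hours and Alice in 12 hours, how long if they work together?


Grace's rate: 1/4 of the job per hour
Alice's rate: 1/12 of the job per hour
Combined rate: 1/4 + 1/12 = 1/3 per hour
Time = 1 / (1/3) = 3 hours

3 hours


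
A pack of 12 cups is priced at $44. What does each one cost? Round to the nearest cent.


Total cost: $44
Number of items: 12
Unit price: $44 / 12 = $3.6666... ≈ $3.67

$3.67


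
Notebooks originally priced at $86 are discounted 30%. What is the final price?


Calculate the discount amount:
30% of $86 = $25.80
Subtract from original:
$86 - $25.80 = $60.20

$60.20


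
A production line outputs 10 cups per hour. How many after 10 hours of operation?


Production rate: 10 cups per hour
Time: 10 hours
Total: 10 x 10 = 100 cups

100 cups


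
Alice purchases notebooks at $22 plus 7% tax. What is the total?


Calculate the tax:
7% of $22 = $1.54
Add tax to price:
$22 + $1.54 = $23.54

$23.54


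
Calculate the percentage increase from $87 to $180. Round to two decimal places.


Find the absolute change:
|180 - 87| = 93
Divide by original and multiply by 100:
93 / 87 x 100 = 106.8965...% ≈ 106.9%

106.9%


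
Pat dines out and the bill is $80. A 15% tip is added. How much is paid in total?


Calculate the tip:
15% of $80 = $12
Add tip to meal cost:
$80 + $12 = $92

$92


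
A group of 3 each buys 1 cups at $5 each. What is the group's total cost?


Cost per person:
1 x $5 = $5
Group total:
3 x $5 = $15

$15


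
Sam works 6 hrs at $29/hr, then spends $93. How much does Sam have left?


Calculate earnings:
6 x $29 = $174
Subtract spending:
$174 - $93 = $81

$81


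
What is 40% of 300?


Convert percentage to decimal:
40% = 0.4
Multiply:
300 x 0.4 = 120

120


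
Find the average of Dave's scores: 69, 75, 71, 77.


Add the scores:
69 + 75 + 71 + 77 = 292
Divide by the number of tests:
292 / 4 = 73

73


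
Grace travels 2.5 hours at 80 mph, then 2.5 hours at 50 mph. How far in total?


Leg 1 distance:
80 x 2.5 = 200 miles
Leg 2 distance:
50 x 2.5 = 125 miles
Total distance:
200 + 125 = 325 miles

325 miles


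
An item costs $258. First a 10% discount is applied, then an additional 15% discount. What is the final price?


First discount:
10% of $258 = $25.80
Price after first discount:
$258 - $25.80 = $232.20
Second discount:
15% of $232.20 = $34.83
Final price:
$232.20 - $34.83 = $197.37

$197.37


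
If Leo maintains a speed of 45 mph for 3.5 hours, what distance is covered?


Use the formula: distance = speed x time
Speed = 45 mph, Time = 3.5 hours
45 x 3.5 = 157.5 miles

157.5 miles


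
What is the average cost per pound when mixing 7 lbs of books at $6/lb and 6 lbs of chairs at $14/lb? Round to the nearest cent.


Cost of books:
7 x $6 = $42
Cost of chairs:
6 x $14 = $84
Total cost: $42 + $84 = $126
Total weight: 13 lbs
Average: $126 / 13 = $9.6923... ≈ $9.69/lb

$9.69/lb


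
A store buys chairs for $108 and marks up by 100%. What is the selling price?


Calculate the markup amount:
100% of $108 = $108
Add to cost:
$108 + $108 = $216

$216


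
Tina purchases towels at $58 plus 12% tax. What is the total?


Calculate the tax:
12% of $58 = $6.96
Add tax to price:
$58 + $6.96 = $64.96

$64.96


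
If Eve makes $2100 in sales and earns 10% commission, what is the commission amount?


Convert rate to decimal:
10% = 0.1
Multiply by sales:
$2100 x 0.1 = $210

$210


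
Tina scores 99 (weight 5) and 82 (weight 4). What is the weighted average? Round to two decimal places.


Weighted sum:
5 x 99 + 4 x 82 = 823
Total weight:
5 + 4 = 9
Weighted average:
823 / 9 = 91.4444... ≈ 91.44

91.44


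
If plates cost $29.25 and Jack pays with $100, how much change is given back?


Start with the amount paid:
$100
Subtract the price:
$100 - $29.25 = $70.75

$70.75


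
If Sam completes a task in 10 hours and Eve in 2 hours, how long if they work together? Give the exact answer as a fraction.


Sam's rate: 1/10 of the job per hour
Eve's rate: 1/2 of the job per hour
Combined rate: 1/10 + 1/2 = 3/5 per hour
Time = 1 / (3/5) = 5/3 hours (≈ 1.67 hours)

5/3 hours


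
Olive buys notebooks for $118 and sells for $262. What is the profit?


Selling price = $262
Cost price = $118
Profit = selling price - cost price:
Profit = $262 - $118 = $144

$144


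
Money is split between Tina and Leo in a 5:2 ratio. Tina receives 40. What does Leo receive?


Find the multiplier:
40 / 5 = 8
Apply to Leo's share:
2 x 8 = 16

16


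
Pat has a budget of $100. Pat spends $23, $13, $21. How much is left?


Add up expenses:
$23 + $13 + $21 = $57
Subtract from budget:
$100 - $57 = $43

$43


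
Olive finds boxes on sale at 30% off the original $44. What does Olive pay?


Calculate the discount amount:
30% of $44 = $13.20
Subtract from original:
$44 - $13.20 = $30.80

$30.80


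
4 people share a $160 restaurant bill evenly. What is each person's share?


Total bill: $160
Number of people: 4
Each pays: $160 / 4 = $40

$40


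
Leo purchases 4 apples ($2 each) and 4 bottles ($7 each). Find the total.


Cost of apples:
4 x $2 = $8
Cost of bottles:
4 x $7 = $28
Add both:
$8 + $28 = $36

$36


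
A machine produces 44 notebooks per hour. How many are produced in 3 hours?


Production rate: 44 notebooks per hour
Time: 3 hours
Total: 44 x 3 = 132 notebooks

132 notebooks


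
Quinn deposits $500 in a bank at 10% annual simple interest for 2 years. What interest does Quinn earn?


Use the formula I = P x R x T / 100
P x R x T = 500 x 10 x 2 = 10000
I = 10000 / 100 = $100

$100


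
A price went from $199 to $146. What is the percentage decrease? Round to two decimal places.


Find the absolute change:
|146 - 199| = 53
Divide by original and multiply by 100:
53 / 199 x 100 = 26.6331...% ≈ 26.63%

26.63%


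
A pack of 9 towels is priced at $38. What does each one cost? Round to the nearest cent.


Total cost: $38
Number of items: 9
Unit price: $38 / 9 = $4.2222... ≈ $4.22

$4.22


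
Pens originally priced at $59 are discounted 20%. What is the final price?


Calculate the discount amount:
20% of $59 = $11.80
Subtract from original:
$59 - $11.80 = $47.20

$47.20


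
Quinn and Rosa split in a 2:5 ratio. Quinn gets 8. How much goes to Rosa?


Find the multiplier:
8 / 2 = 4
Apply to Rosa's share:
5 x 4 = 20

20


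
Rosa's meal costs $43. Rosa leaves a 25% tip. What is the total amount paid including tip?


Calculate the tip:
25% of $43 = $10.75
Add tip to meal cost:
$43 + $10.75 = $53.75

$53.75


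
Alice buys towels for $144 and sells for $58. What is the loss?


Selling price = $58
Cost price = $144
Loss = cost price - selling price:
Loss = $144 - $58 = $86

$86


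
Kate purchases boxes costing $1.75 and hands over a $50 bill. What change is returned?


Start with the amount paid:
$50
Subtract the price:
$50 - $1.75 = $48.25

$48.25


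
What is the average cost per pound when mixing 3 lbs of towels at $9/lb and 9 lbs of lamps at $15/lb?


Cost of towels:
3 x $9 = $27
Cost of lamps:
9 x $15 = $135
Total cost: $27 + $135 = $162
Total weight: 12 lbs
Average: $162 / 12 = $13.50/lb

$13.50/lb


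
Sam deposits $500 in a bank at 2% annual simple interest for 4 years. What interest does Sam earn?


Use the formula I = P x R x T / 100
P x R x T = 500 x 2 x 4 = 4000
I = 4000 / 100 = $40

$40


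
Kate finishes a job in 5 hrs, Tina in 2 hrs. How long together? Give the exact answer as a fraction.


Kate's rate: 1/5 of the job per hour
Tina's rate: 1/2 of the job per hour
Combined rate: 1/5 + 1/2 = 7/10 per hour
Time = 1 / (7/10) = 10/7 hours (≈ 1.43 hours)

10/7 hours


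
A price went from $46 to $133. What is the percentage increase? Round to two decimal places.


Find the absolute change:
|133 - 46| = 87
Divide by original and multiply by 100:
87 / 46 x 100 = 189.1304...% ≈ 189.13%

189.13%


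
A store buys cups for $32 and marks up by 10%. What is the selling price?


Calculate the markup amount:
10% of $32 = $3.20
Add to cost:
$32 + $3.20 = $35.20

$35.20


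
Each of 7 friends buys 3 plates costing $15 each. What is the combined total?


Cost per person:
3 x $15 = $45
Group total:
7 x $45 = $315

$315


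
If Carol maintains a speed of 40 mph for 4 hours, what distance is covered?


Use the formula: distance = speed x time
Speed = 40 mph, Time = 4 hours
40 x 4 = 160 miles

160 miles


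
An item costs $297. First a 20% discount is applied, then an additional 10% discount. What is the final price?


First discount:
20% of $297 = $59.40
Price after first discount:
$297 - $59.40 = $237.60
Second discount:
10% of $237.60 = $23.76
Final price:
$237.60 - $23.76 = $213.84

$213.84


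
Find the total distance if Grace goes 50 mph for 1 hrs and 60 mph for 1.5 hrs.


Leg 1 distance:
50 x 1 = 50 miles
Leg 2 distance:
60 x 1.5 = 90 miles
Total distance:
50 + 90 = 140 miles

140 miles


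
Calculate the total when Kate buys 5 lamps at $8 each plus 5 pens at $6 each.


Cost of lamps:
5 x $8 = $40
Cost of pens:
5 x $6 = $30
Add both:
$40 + $30 = $70

$70


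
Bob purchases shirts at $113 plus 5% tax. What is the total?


Calculate the tax:
5% of $113 = $5.65
Add tax to price:
$113 + $5.65 = $118.65

$118.65


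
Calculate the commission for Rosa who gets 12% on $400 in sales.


Convert rate to decimal:
12% = 0.12
Multiply by sales:
$400 x 0.12 = $48

$48


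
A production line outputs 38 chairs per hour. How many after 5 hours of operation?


Production rate: 38 chairs per hour
Time: 5 hours
Total: 38 x 5 = 190 chairs

190 chairs


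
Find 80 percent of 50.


Convert percentage to decimal:
80% = 0.8
Multiply:
50 x 0.8 = 40

40


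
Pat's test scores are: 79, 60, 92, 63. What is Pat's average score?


Add the scores:
79 + 60 + 92 + 63 = 294
Divide by the number of tests:
294 / 4 = 73.5

73.5


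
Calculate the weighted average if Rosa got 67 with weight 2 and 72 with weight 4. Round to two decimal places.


Weighted sum:
2 x 67 + 4 x 72 = 422
Total weight:
2 + 4 = 6
Weighted average:
422 / 6 = 70.3333... ≈ 70.33

70.33


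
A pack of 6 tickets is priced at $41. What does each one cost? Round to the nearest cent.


Total cost: $41
Number of items: 6
Unit price: $41 / 6 = $6.8333... ≈ $6.83

$6.83


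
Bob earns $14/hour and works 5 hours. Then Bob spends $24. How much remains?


Calculate earnings:
5 x $14 = $70
Subtract spending:
$70 - $24 = $46

$46


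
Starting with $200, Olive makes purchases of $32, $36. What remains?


Add up expenses:
$32 + $36 = $68
Subtract from budget:
$200 - $68 = $132

$132


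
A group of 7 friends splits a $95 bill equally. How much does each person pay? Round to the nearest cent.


Total bill: $95
Number of people: 7
Each pays: $95 / 7 = $13.5714... ≈ $13.57

$13.57


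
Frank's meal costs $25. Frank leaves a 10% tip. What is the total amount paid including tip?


Calculate the tip:
10% of $25 = $2.50
Add tip to meal cost:
$25 + $2.50 = $27.50

$27.50


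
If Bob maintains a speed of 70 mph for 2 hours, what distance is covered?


Use the formula: distance = speed x time
Speed = 70 mph, Time = 2 hours
70 x 2 = 140 miles

140 miles


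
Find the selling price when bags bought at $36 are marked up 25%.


Calculate the markup amount:
25% of $36 = $9
Add to cost:
$36 + $9 = $45

$45


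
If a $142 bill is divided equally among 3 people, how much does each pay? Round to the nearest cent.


Total bill: $142
Number of people: 3
Each pays: $142 / 3 = $47.3333... ≈ $47.33

$47.33


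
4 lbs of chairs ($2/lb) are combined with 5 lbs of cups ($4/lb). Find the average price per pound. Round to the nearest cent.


Cost of chairs:
4 x $2 = $8
Cost of cups:
5 x $4 = $20
Total cost: $8 + $20 = $28
Total weight: 9 lbs
Average: $28 / 9 = $3.1111... ≈ $3.11/lb

$3.11/lb


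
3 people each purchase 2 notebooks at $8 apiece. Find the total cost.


Cost per person:
2 x $8 = $16
Group total:
3 x $16 = $48

$48


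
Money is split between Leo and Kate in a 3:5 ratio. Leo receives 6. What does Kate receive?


Find the multiplier:
6 / 3 = 2
Apply to Kate's share:
5 x 2 = 10

10


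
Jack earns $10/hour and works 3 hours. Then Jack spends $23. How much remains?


Calculate earnings:
3 x $10 = $30
Subtract spending:
$30 - $23 = $7

$7


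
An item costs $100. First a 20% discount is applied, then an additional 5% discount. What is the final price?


First discount:
20% of $100 = $20
Price after first discount:
$100 - $20 = $80
Second discount:
5% of $80 = $4
Final price:
$80 - $4 = $76

$76


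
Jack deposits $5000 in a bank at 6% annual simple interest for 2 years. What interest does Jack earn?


Use the formula I = P x R x T / 100
P x R x T = 5000 x 6 x 2 = 60000
I = 60000 / 100 = $600

$600


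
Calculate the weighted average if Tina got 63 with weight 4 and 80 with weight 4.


Weighted sum:
4 x 63 + 4 x 80 = 572
Total weight:
4 + 4 = 8
Weighted average:
572 / 8 = 71.5

71.5


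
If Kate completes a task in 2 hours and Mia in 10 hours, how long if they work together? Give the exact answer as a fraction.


Kate's rate: 1/2 of the job per hour
Mia's rate: 1/10 of the job per hour
Combined rate: 1/2 + 1/10 = 3/5 per hour
Time = 1 / (3/5) = 5/3 hours (≈ 1.67 hours)

5/3 hours


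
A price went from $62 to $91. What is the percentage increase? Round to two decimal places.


Find the absolute change:
|91 - 62| = 29
Divide by original and multiply by 100:
29 / 62 x 100 = 46.7741...% ≈ 46.77%

46.77%


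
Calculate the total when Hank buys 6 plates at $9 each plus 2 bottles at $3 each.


Cost of plates:
6 x $9 = $54
Cost of bottles:
2 x $3 = $6
Add both:
$54 + $6 = $60

$60


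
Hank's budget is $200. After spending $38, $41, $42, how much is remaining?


Add up expenses:
$38 + $41 + $42 = $121
Subtract from budget:
$200 - $121 = $79

$79


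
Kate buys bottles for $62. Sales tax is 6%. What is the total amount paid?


Calculate the tax:
6% of $62 = $3.72
Add tax to price:
$62 + $3.72 = $65.72

$65.72


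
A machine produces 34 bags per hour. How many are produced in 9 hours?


Production rate: 34 bags per hour
Time: 9 hours
Total: 34 x 9 = 306 bags

306 bags


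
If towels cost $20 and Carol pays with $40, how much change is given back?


Start with the amount paid:
$40
Subtract the price:
$40 - $20 = $20

$20


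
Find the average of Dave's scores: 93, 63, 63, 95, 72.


Add the scores:
93 + 63 + 63 + 95 + 72 = 386
Divide by the number of tests:
386 / 5 = 77.2

77.2


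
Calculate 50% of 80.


Convert percentage to decimal:
50% = 0.5
Multiply:
80 x 0.5 = 40

40


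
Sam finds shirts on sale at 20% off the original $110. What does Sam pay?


Calculate the discount amount:
20% of $110 = $22
Subtract from original:
$110 - $22 = $88

$88


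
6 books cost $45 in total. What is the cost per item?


Total cost: $45
Number of items: 6
Unit price: $45 / 6 = $7.50

$7.50


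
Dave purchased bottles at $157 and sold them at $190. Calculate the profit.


Selling price = $190
Cost price = $157
Profit = selling price - cost price:
Profit = $190 - $157 = $33

$33


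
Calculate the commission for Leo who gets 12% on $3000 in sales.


Convert rate to decimal:
12% = 0.12
Multiply by sales:
$3000 x 0.12 = $360

$360


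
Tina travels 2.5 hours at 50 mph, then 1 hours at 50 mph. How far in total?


Leg 1 distance:
50 x 2.5 = 125 miles
Leg 2 distance:
50 x 1 = 50 miles
Total distance:
125 + 50 = 175 miles

175 miles


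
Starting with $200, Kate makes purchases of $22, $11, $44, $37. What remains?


Add up expenses:
$22 + $11 + $44 + $37 = $114
Subtract from budget:
$200 - $114 = $86

$86


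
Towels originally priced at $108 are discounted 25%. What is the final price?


Calculate the discount amount:
25% of $108 = $27
Subtract from original:
$108 - $27 = $81

$81


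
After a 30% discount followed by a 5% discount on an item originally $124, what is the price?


First discount:
30% of $124 = $37.20
Price after first discount:
$124 - $37.20 = $86.80
Second discount:
5% of $86.80 = $4.34
Final price:
$86.80 - $4.34 = $82.46

$82.46


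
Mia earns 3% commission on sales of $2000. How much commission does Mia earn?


Convert rate to decimal:
3% = 0.03
Multiply by sales:
$2000 x 0.03 = $60

$60


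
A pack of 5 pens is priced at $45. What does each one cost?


Total cost: $45
Number of items: 5
Unit price: $45 / 5 = $9

$9


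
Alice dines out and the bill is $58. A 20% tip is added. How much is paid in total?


Calculate the tip:
20% of $58 = $11.60
Add tip to meal cost:
$58 + $11.60 = $69.60

$69.60


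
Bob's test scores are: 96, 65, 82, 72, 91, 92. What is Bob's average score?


Add the scores:
96 + 65 + 82 + 72 + 91 + 92 = 498
Divide by the number of tests:
498 / 6 = 83

83


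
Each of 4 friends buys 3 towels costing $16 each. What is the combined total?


Cost per person:
3 x $16 = $48
Group total:
4 x $48 = $192

$192


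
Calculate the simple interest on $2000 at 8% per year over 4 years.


Use the formula I = P x R x T / 100
P x R x T = 2000 x 8 x 4 = 64000
I = 64000 / 100 = $640

$640


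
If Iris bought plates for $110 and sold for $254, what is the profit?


Selling price = $254
Cost price = $110
Profit = selling price - cost price:
Profit = $254 - $110 = $144

$144


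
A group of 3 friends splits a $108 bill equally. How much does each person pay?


Total bill: $108
Number of people: 3
Each pays: $108 / 3 = $36

$36


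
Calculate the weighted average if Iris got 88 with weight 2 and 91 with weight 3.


Weighted sum:
2 x 88 + 3 x 91 = 449
Total weight:
2 + 3 = 5
Weighted average:
449 / 5 = 89.8

89.8


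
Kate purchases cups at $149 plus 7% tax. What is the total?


Calculate the tax:
7% of $149 = $10.43
Add tax to price:
$149 + $10.43 = $159.43

$159.43


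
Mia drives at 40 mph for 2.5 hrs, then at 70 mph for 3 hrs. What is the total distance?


Leg 1 distance:
40 x 2.5 = 100 miles
Leg 2 distance:
70 x 3 = 210 miles
Total distance:
100 + 210 = 310 miles

310 miles


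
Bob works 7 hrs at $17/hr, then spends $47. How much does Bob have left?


Calculate earnings:
7 x $17 = $119
Subtract spending:
$119 - $47 = $72

$72


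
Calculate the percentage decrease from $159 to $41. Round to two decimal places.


Find the absolute change:
|41 - 159| = 118
Divide by original and multiply by 100:
118 / 159 x 100 = 74.2138...% ≈ 74.21%

74.21%


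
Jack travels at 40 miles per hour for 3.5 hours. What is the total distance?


Use the formula: distance = speed x time
Speed = 40 mph, Time = 3.5 hours
40 x 3.5 = 140 miles

140 miles


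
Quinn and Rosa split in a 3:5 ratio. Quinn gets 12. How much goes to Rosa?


Find the multiplier:
12 / 3 = 4
Apply to Rosa's share:
5 x 4 = 20

20


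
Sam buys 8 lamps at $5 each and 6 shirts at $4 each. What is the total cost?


Cost of lamps:
8 x $5 = $40
Cost of shirts:
6 x $4 = $24
Add both:
$40 + $24 = $64

$64


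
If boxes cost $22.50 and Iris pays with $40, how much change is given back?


Start with the amount paid:
$40
Subtract the price:
$40 - $22.50 = $17.50

$17.50


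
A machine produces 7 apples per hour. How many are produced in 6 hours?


Production rate: 7 apples per hour
Time: 6 hours
Total: 7 x 6 = 42 apples

42 apples


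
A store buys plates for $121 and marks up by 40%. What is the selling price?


Calculate the markup amount:
40% of $121 = $48.40
Add to cost:
$121 + $48.40 = $169.40

$169.40


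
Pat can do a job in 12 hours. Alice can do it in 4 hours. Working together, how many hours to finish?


Pat's rate: 1/12 of the job per hour
Alice's rate: 1/4 of the job per hour
Combined rate: 1/12 + 1/4 = 1/3 per hour
Time = 1 / (1/3) = 3 hours

3 hours


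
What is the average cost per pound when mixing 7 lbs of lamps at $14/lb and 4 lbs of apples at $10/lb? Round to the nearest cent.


Cost of lamps:
7 x $14 = $98
Cost of apples:
4 x $10 = $40
Total cost: $98 + $40 = $138
Total weight: 11 lbs
Average: $138 / 11 = $12.5454... ≈ $12.55/lb

$12.55/lb


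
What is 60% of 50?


Convert percentage to decimal:
60% = 0.6
Multiply:
50 x 0.6 = 30

30


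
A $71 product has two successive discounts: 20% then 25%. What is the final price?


First discount:
20% of $71 = $14.20
Price after first discount:
$71 - $14.20 = $56.80
Second discount:
25% of $56.80 = $14.20
Final price:
$56.80 - $14.20 = $42.60

$42.60


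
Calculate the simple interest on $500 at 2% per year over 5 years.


Use the formula I = P x R x T / 100
P x R x T = 500 x 2 x 5 = 5000
I = 5000 / 100 = $50

$50


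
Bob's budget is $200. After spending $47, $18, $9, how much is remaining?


Add up expenses:
$47 + $18 + $9 = $74
Subtract from budget:
$200 - $74 = $126

$126


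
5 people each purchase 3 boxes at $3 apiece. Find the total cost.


Cost per person:
3 x $3 = $9
Group total:
5 x $9 = $45

$45


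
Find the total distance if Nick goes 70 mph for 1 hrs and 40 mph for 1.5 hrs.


Leg 1 distance:
70 x 1 = 70 miles
Leg 2 distance:
40 x 1.5 = 60 miles
Total distance:
70 + 60 = 130 miles

130 miles


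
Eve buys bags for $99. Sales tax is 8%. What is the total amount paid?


Calculate the tax:
8% of $99 = $7.92
Add tax to price:
$99 + $7.92 = $106.92

$106.92


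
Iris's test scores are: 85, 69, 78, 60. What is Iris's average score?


Add the scores:
85 + 69 + 78 + 60 = 292
Divide by the number of tests:
292 / 4 = 73

73


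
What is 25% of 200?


Convert percentage to decimal:
25% = 0.25
Multiply:
200 x 0.25 = 50

50


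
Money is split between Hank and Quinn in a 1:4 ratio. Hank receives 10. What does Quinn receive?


Find the multiplier:
10 / 1 = 10
Apply to Quinn's share:
4 x 10 = 40

40


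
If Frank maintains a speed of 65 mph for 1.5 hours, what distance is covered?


Use the formula: distance = speed x time
Speed = 65 mph, Time = 1.5 hours
65 x 1.5 = 97.5 miles

97.5 miles


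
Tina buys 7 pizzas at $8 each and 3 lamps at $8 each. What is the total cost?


Cost of pizzas:
7 x $8 = $56
Cost of lamps:
3 x $8 = $24
Add both:
$56 + $24 = $80

$80


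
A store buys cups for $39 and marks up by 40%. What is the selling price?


Calculate the markup amount:
40% of $39 = $15.60
Add to cost:
$39 + $15.60 = $54.60

$54.60


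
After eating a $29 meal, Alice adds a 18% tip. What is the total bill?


Calculate the tip:
18% of $29 = $5.22
Add tip to meal cost:
$29 + $5.22 = $34.22

$34.22


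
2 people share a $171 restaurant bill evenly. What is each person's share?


Total bill: $171
Number of people: 2
Each pays: $171 / 2 = $85.50

$85.50


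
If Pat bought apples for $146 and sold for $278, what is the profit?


Selling price = $278
Cost price = $146
Profit = selling price - cost price:
Profit = $278 - $146 = $132

$132


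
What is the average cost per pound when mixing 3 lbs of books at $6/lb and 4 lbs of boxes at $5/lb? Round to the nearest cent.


Cost of books:
3 x $6 = $18
Cost of boxes:
4 x $5 = $20
Total cost: $18 + $20 = $38
Total weight: 7 lbs
Average: $38 / 7 = $5.4285... ≈ $5.43/lb

$5.43/lb


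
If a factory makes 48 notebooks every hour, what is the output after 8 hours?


Production rate: 48 notebooks per hour
Time: 8 hours
Total: 48 x 8 = 384 notebooks

384 notebooks


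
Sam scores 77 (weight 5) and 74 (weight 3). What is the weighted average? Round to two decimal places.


Weighted sum:
5 x 77 + 3 x 74 = 607
Total weight:
5 + 3 = 8
Weighted average:
607 / 8 = 75.875 ≈ 75.88

75.88


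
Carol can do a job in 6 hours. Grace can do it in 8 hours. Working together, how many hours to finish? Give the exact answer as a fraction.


Carol's rate: 1/6 of the job per hour
Grace's rate: 1/8 of the job per hour
Combined rate: 1/6 + 1/8 = 7/24 per hour
Time = 1 / (7/24) = 24/7 hours (≈ 3.43 hours)

24/7 hours


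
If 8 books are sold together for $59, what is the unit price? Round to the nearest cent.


Total cost: $59
Number of items: 8
Unit price: $59 / 8 = $7.375 ≈ $7.38

$7.38


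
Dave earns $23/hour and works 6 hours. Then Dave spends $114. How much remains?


Calculate earnings:
6 x $23 = $138
Subtract spending:
$138 - $114 = $24

$24


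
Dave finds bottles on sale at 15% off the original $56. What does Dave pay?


Calculate the discount amount:
15% of $56 = $8.40
Subtract from original:
$56 - $8.40 = $47.60

$47.60


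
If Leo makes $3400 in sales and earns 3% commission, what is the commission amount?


Convert rate to decimal:
3% = 0.03
Multiply by sales:
$3400 x 0.03 = $102

$102


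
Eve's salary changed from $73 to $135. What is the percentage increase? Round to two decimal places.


Find the absolute change:
|135 - 73| = 62
Divide by original and multiply by 100:
62 / 73 x 100 = 84.9315...% ≈ 84.93%

84.93%


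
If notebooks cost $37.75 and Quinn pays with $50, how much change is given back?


Start with the amount paid:
$50
Subtract the price:
$50 - $37.75 = $12.25

$12.25


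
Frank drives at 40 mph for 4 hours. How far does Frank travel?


Use the formula: distance = speed x time
Speed = 40 mph, Time = 4 hours
40 x 4 = 160 miles

160 miles


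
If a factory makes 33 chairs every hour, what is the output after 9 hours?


Production rate: 33 chairs per hour
Time: 9 hours
Total: 33 x 9 = 297 chairs

297 chairs


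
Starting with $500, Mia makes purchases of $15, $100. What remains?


Add up expenses:
$15 + $100 = $115
Subtract from budget:
$500 - $115 = $385

$385


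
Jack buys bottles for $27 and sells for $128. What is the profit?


Selling price = $128
Cost price = $27
Profit = selling price - cost price:
Profit = $128 - $27 = $101

$101


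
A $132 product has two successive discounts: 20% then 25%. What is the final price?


First discount:
20% of $132 = $26.40
Price after first discount:
$132 - $26.40 = $105.60
Second discount:
25% of $105.60 = $26.40
Final price:
$105.60 - $26.40 = $79.20

$79.20


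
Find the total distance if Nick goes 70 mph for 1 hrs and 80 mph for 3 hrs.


Leg 1 distance:
70 x 1 = 70 miles
Leg 2 distance:
80 x 3 = 240 miles
Total distance:
70 + 240 = 310 miles

310 miles


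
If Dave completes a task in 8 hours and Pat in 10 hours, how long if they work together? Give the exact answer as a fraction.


Dave's rate: 1/8 of the job per hour
Pat's rate: 1/10 of the job per hour
Combined rate: 1/8 + 1/10 = 9/40 per hour
Time = 1 / (9/40) = 40/9 hours (≈ 4.44 hours)

40/9 hours


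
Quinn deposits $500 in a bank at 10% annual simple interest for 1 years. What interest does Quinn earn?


Use the formula I = P x R x T / 100
P x R x T = 500 x 10 x 1 = 5000
I = 5000 / 100 = $50

$50


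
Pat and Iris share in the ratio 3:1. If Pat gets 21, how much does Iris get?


Find the multiplier:
21 / 3 = 7
Apply to Iris's share:
1 x 7 = 7

7


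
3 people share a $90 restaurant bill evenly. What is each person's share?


Total bill: $90
Number of people: 3
Each pays: $90 / 3 = $30

$30


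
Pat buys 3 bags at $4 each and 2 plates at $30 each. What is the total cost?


Cost of bags:
3 x $4 = $12
Cost of plates:
2 x $30 = $60
Add both:
$12 + $60 = $72

$72


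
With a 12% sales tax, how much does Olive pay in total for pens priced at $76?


Calculate the tax:
12% of $76 = $9.12
Add tax to price:
$76 + $9.12 = $85.12

$85.12


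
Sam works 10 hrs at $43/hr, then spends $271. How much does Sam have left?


Calculate earnings:
10 x $43 = $430
Subtract spending:
$430 - $271 = $159

$159


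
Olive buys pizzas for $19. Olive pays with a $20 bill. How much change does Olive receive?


Start with the amount paid:
$20
Subtract the price:
$20 - $19 = $1

$1


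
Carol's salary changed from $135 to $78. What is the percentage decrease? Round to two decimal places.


Find the absolute change:
|78 - 135| = 57
Divide by original and multiply by 100:
57 / 135 x 100 = 42.2222...% ≈ 42.22%

42.22%


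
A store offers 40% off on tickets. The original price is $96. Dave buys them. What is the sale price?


Calculate the discount amount:
40% of $96 = $38.40
Subtract from original:
$96 - $38.40 = $57.60

$57.60


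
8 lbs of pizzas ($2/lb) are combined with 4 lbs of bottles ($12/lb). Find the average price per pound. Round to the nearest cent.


Cost of pizzas:
8 x $2 = $16
Cost of bottles:
4 x $12 = $48
Total cost: $16 + $48 = $64
Total weight: 12 lbs
Average: $64 / 12 = $5.3333... ≈ $5.33/lb

$5.33/lb


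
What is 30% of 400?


Convert percentage to decimal:
30% = 0.3
Multiply:
400 x 0.3 = 120

120


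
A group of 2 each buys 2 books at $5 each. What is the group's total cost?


Cost per person:
2 x $5 = $10
Group total:
2 x $10 = $20

$20


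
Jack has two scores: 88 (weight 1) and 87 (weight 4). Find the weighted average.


Weighted sum:
1 x 88 + 4 x 87 = 436
Total weight:
1 + 4 = 5
Weighted average:
436 / 5 = 87.2

87.2


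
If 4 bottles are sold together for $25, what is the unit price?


Total cost: $25
Number of items: 4
Unit price: $25 / 4 = $6.25

$6.25


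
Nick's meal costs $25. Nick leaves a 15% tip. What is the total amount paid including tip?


Calculate the tip:
15% of $25 = $3.75
Add tip to meal cost:
$25 + $3.75 = $28.75

$28.75


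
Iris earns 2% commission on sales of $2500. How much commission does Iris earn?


Convert rate to decimal:
2% = 0.02
Multiply by sales:
$2500 x 0.02 = $50

$50


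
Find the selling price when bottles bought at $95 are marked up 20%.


Calculate the markup amount:
20% of $95 = $19
Add to cost:
$95 + $19 = $114

$114


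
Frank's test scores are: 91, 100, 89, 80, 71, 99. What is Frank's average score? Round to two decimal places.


Add the scores:
91 + 100 + 89 + 80 + 71 + 99 = 530
Divide by the number of tests:
530 / 6 = 88.3333... ≈ 88.33

88.33


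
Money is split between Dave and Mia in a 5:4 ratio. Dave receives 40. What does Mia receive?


Find the multiplier:
40 / 5 = 8
Apply to Mia's share:
4 x 8 = 32

32


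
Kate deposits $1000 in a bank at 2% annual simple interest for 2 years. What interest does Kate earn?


Use the formula I = P x R x T / 100
P x R x T = 1000 x 2 x 2 = 4000
I = 4000 / 100 = $40

$40


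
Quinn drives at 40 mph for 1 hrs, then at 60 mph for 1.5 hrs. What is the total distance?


Leg 1 distance:
40 x 1 = 40 miles
Leg 2 distance:
60 x 1.5 = 90 miles
Total distance:
40 + 90 = 130 miles

130 miles


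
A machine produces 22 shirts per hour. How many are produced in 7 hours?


Production rate: 22 shirts per hour
Time: 7 hours
Total: 22 x 7 = 154 shirts

154 shirts


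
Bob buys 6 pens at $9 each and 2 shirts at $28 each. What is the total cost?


Cost of pens:
6 x $9 = $54
Cost of shirts:
2 x $28 = $56
Add both:
$54 + $56 = $110

$110


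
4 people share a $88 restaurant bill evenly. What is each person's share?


Total bill: $88
Number of people: 4
Each pays: $88 / 4 = $22

$22


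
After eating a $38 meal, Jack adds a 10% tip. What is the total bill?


Calculate the tip:
10% of $38 = $3.80
Add tip to meal cost:
$38 + $3.80 = $41.80

$41.80


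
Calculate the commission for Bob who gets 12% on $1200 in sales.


Convert rate to decimal:
12% = 0.12
Multiply by sales:
$1200 x 0.12 = $144

$144


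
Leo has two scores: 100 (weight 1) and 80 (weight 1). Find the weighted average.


Weighted sum:
1 x 100 + 1 x 80 = 180
Total weight:
1 + 1 = 2
Weighted average:
180 / 2 = 90

90


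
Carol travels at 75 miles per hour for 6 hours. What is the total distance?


Use the formula: distance = speed x time
Speed = 75 mph, Time = 6 hours
75 x 6 = 450 miles

450 miles


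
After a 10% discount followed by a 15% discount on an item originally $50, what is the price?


First discount:
10% of $50 = $5
Price after first discount:
$50 - $5 = $45
Second discount:
15% of $45 = $6.75
Final price:
$45 - $6.75 = $38.25

$38.25


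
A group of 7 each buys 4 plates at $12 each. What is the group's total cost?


Cost per person:
4 x $12 = $48
Group total:
7 x $48 = $336

$336


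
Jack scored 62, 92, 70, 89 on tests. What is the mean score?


Add the scores:
62 + 92 + 70 + 89 = 313
Divide by the number of tests:
313 / 4 = 78.25

78.25


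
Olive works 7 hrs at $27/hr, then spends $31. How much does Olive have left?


Calculate earnings:
7 x $27 = $189
Subtract spending:
$189 - $31 = $158

$158


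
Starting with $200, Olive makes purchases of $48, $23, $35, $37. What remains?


Add up expenses:
$48 + $23 + $35 + $37 = $143
Subtract from budget:
$200 - $143 = $57

$57


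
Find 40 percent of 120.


Convert percentage to decimal:
40% = 0.4
Multiply:
120 x 0.4 = 48

48


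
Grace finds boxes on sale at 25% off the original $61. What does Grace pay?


Calculate the discount amount:
25% of $61 = $15.25
Subtract from original:
$61 - $15.25 = $45.75

$45.75


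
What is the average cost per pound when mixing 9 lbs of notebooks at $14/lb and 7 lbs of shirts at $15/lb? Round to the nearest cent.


Cost of notebooks:
9 x $14 = $126
Cost of shirts:
7 x $15 = $105
Total cost: $126 + $105 = $231
Total weight: 16 lbs
Average: $231 / 16 = $14.4375 ≈ $14.44/lb

$14.44/lb


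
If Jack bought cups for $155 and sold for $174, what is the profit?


Selling price = $174
Cost price = $155
Profit = selling price - cost price:
Profit = $174 - $155 = $19

$19


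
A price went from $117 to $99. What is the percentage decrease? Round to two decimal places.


Find the absolute change:
|99 - 117| = 18
Divide by original and multiply by 100:
18 / 117 x 100 = 15.3846...% ≈ 15.38%

15.38%


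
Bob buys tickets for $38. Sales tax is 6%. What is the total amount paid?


Calculate the tax:
6% of $38 = $2.28
Add tax to price:
$38 + $2.28 = $40.28

$40.28


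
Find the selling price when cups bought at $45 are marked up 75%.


Calculate the markup amount:
75% of $45 = $33.75
Add to cost:
$45 + $33.75 = $78.75

$78.75


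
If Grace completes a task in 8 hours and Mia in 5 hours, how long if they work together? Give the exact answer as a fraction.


Grace's rate: 1/8 of the job per hour
Mia's rate: 1/5 of the job per hour
Combined rate: 1/8 + 1/5 = 13/40 per hour
Time = 1 / (13/40) = 40/13 hours (≈ 3.08 hours)

40/13 hours


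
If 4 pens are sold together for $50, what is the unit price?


Total cost: $50
Number of items: 4
Unit price: $50 / 4 = $12.50

$12.50


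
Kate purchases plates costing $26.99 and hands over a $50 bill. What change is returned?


Start with the amount paid:
$50
Subtract the price:
$50 - $26.99 = $23.01

$23.01


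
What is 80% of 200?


Convert percentage to decimal:
80% = 0.8
Multiply:
200 x 0.8 = 160

160


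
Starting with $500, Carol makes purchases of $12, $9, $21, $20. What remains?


Add up expenses:
$12 + $9 + $21 + $20 = $62
Subtract from budget:
$500 - $62 = $438

$438


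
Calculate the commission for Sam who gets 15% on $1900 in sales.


Convert rate to decimal:
15% = 0.15
Multiply by sales:
$1900 x 0.15 = $285

$285


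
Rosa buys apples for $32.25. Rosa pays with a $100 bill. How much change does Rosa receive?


Start with the amount paid:
$100
Subtract the price:
$100 - $32.25 = $67.75

$67.75


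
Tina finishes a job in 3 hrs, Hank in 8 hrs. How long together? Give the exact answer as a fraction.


Tina's rate: 1/3 of the job per hour
Hank's rate: 1/8 of the job per hour
Combined rate: 1/3 + 1/8 = 11/24 per hour
Time = 1 / (11/24) = 24/11 hours (≈ 2.18 hours)

24/11 hours


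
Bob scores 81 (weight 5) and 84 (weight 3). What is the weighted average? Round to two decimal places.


Weighted sum:
5 x 81 + 3 x 84 = 657
Total weight:
5 + 3 = 8
Weighted average:
657 / 8 = 82.125 ≈ 82.13

82.13


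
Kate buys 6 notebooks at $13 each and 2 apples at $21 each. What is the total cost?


Cost of notebooks:
6 x $13 = $78
Cost of apples:
2 x $21 = $42
Add both:
$78 + $42 = $120

$120


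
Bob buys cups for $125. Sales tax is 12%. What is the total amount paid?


Calculate the tax:
12% of $125 = $15
Add tax to price:
$125 + $15 = $140

$140


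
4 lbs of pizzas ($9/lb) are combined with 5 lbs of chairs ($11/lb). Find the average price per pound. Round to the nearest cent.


Cost of pizzas:
4 x $9 = $36
Cost of chairs:
5 x $11 = $55
Total cost: $36 + $55 = $91
Total weight: 9 lbs
Average: $91 / 9 = $10.1111... ≈ $10.11/lb

$10.11/lb
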